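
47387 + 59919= 107306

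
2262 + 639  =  2901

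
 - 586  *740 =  - 433640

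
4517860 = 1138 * 3970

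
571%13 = 12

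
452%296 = 156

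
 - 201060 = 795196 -996256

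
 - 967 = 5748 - 6715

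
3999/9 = 444 + 1/3 = 444.33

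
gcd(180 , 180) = 180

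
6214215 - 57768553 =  - 51554338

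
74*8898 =658452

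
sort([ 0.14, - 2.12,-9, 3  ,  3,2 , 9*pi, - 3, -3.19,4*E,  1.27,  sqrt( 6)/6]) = [ - 9, - 3.19, - 3, -2.12, 0.14,sqrt( 6)/6,1.27,2, 3, 3, 4*E,  9 * pi]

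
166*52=8632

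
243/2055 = 81/685=0.12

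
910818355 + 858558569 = 1769376924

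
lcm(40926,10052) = 572964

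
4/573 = 4/573 = 0.01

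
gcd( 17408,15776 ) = 544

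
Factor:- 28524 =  - 2^2 * 3^1*2377^1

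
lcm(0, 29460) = 0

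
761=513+248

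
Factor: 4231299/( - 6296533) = -3^1*43^(  -  1 )*73^1*127^ ( - 1 )*139^2*1153^( - 1 )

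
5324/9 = 5324/9=591.56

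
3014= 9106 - 6092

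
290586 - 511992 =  - 221406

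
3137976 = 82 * 38268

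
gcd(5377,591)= 1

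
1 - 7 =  - 6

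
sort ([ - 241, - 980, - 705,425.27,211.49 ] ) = [ - 980 , - 705,  -  241,211.49 , 425.27]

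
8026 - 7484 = 542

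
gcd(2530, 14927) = 253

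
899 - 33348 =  -32449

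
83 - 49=34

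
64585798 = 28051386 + 36534412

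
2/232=1/116 = 0.01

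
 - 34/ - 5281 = 34/5281 = 0.01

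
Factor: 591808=2^6*7^1* 1321^1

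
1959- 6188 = -4229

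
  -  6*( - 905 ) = 5430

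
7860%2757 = 2346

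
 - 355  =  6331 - 6686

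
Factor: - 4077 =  - 3^3*151^1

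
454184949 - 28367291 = 425817658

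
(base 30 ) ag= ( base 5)2231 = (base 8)474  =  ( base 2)100111100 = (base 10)316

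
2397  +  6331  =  8728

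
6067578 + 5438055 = 11505633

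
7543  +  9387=16930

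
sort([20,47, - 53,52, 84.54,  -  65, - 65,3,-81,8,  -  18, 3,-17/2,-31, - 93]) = [ - 93,  -  81, - 65,-65 ,-53,-31, - 18,  -  17/2,  3, 3,8,  20,47, 52, 84.54]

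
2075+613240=615315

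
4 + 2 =6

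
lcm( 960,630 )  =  20160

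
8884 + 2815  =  11699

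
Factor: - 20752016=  - 2^4* 1297001^1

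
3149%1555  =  39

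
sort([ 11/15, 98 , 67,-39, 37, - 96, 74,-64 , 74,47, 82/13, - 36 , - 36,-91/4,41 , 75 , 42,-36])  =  [- 96, - 64,- 39, - 36, - 36, -36,-91/4,11/15, 82/13,37,41,42, 47 , 67,  74, 74,75 , 98]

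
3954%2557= 1397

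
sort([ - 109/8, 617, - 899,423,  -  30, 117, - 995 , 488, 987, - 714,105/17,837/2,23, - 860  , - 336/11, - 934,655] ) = [ -995, - 934, - 899, - 860 , - 714, - 336/11, - 30, - 109/8, 105/17,23 , 117, 837/2,  423, 488,617, 655,987] 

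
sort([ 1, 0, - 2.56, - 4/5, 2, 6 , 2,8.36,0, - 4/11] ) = [ - 2.56, - 4/5, - 4/11, 0,0,  1,2, 2,6, 8.36]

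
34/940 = 17/470 = 0.04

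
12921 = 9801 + 3120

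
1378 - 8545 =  - 7167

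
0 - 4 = -4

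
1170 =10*117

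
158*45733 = 7225814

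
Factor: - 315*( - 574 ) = 180810 = 2^1*3^2*5^1 * 7^2*41^1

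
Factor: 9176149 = 23^1*167^1*2389^1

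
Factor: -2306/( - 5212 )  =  1153/2606 = 2^(-1)*1153^1 * 1303^( - 1)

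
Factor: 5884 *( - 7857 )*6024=  -  2^5 * 3^5 * 97^1 *251^1*1471^1= -278493062112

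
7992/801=9 + 87/89 = 9.98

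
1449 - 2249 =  - 800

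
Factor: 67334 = 2^1 * 131^1*257^1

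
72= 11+61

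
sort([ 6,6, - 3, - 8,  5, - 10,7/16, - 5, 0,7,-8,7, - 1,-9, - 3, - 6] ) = [ - 10, - 9,  -  8, - 8,  -  6, - 5,  -  3,  -  3, -1 , 0,7/16,5,6,6, 7 , 7 ] 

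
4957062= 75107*66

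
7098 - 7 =7091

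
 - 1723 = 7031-8754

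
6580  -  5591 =989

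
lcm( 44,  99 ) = 396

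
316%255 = 61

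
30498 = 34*897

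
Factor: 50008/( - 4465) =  - 2^3*5^(-1 )*7^1 = -56/5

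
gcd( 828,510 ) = 6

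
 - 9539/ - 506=9539/506 = 18.85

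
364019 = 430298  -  66279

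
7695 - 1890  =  5805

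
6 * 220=1320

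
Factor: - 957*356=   -  340692 = - 2^2*3^1* 11^1*29^1*89^1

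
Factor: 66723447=3^1 * 7^3* 61^1*1063^1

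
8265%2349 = 1218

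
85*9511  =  808435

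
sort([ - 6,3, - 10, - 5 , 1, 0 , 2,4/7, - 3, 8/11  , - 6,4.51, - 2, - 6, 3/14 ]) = [ - 10, - 6, - 6 , - 6, - 5,  -  3, - 2, 0,3/14,4/7,8/11,1,2,3, 4.51 ]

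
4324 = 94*46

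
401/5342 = 401/5342 = 0.08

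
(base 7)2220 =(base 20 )1ji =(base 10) 798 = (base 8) 1436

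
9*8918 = 80262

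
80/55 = 1 + 5/11  =  1.45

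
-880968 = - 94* 9372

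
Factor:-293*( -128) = 37504 = 2^7*293^1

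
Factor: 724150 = 2^1*5^2*7^1*2069^1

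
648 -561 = 87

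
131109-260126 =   -  129017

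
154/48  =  77/24= 3.21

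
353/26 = 13  +  15/26= 13.58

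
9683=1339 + 8344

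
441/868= 63/124 = 0.51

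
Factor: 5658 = 2^1* 3^1 * 23^1 * 41^1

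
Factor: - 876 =-2^2 * 3^1*73^1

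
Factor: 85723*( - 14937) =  - 3^1 * 11^1*13^1*383^1*7793^1=- 1280444451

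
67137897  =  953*70449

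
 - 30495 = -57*535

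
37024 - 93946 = - 56922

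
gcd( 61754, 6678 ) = 14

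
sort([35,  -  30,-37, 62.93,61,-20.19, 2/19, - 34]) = [-37, - 34,- 30,  -  20.19,  2/19, 35,61, 62.93 ]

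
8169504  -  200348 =7969156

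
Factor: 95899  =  41^1*2339^1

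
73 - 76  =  -3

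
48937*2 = 97874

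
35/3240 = 7/648 = 0.01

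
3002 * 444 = 1332888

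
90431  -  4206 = 86225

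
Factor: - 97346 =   -  2^1*48673^1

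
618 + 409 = 1027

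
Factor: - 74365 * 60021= - 4463461665 = - 3^5*5^1*13^1*19^1*107^1 * 139^1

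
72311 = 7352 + 64959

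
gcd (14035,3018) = 1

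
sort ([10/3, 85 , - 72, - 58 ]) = [ - 72 , -58,10/3,85]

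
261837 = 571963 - 310126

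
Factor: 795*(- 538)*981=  - 419583510  =  - 2^1*3^3*5^1 *53^1*109^1 * 269^1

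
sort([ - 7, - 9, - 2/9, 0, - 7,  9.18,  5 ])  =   [-9, - 7, - 7, - 2/9, 0, 5,9.18]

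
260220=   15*17348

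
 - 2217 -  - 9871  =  7654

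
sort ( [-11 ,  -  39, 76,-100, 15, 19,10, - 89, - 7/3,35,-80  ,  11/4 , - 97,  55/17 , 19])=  [ - 100, - 97, - 89,  -  80,-39, - 11, - 7/3, 11/4, 55/17,10,15,19,19,35,76]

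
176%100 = 76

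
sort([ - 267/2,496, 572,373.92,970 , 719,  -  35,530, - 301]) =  [ - 301, - 267/2,  -  35, 373.92,496,530,572,719, 970]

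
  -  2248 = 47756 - 50004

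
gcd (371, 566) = 1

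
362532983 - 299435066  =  63097917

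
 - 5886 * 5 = - 29430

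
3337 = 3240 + 97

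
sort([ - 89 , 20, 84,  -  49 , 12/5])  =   [-89 ,-49, 12/5, 20, 84]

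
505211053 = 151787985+353423068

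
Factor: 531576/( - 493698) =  - 828/769 = - 2^2*3^2*23^1 * 769^( - 1) 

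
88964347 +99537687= 188502034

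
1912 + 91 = 2003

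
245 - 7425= -7180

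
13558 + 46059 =59617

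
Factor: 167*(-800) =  - 133600 = - 2^5*5^2* 167^1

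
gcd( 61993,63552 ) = 1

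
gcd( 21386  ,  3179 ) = 289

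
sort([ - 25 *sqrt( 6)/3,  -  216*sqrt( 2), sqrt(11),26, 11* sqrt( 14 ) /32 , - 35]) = [ - 216*sqrt( 2 ), - 35, - 25*sqrt(6)/3,11*sqrt ( 14) /32, sqrt(11 ) , 26 ]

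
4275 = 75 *57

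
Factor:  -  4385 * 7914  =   - 2^1*3^1*5^1*877^1*1319^1=-34702890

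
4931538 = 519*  9502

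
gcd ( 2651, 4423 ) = 1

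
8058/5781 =1  +  759/1927=1.39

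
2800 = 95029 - 92229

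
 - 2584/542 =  - 5 + 63/271 = -  4.77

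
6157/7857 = 6157/7857 = 0.78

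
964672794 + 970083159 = 1934755953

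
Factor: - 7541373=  - 3^1*7^1*421^1*853^1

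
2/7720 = 1/3860 =0.00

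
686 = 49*14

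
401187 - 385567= 15620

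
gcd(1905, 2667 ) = 381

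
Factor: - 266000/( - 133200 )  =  3^( - 2)*5^1*7^1 * 19^1 * 37^( - 1) = 665/333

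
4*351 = 1404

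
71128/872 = 8891/109=   81.57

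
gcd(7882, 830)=2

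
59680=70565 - 10885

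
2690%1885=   805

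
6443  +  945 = 7388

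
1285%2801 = 1285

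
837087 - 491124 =345963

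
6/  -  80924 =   -  1 + 40459/40462 = -  0.00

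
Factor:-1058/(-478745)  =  2/905 = 2^1*5^ (-1) * 181^(  -  1) 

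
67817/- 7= - 9689+6/7=-9688.14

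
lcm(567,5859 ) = 17577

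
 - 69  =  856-925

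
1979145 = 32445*61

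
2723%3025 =2723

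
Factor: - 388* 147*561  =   - 2^2* 3^2*7^2*11^1*17^1*97^1=- 31997196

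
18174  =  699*26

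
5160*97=500520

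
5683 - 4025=1658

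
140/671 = 140/671= 0.21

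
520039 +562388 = 1082427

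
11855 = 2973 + 8882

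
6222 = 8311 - 2089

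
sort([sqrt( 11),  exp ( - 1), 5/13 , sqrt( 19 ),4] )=[ exp( - 1), 5/13,sqrt(11), 4, sqrt(19 ) ] 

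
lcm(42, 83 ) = 3486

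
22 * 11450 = 251900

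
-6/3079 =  - 6/3079  =  - 0.00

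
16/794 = 8/397 = 0.02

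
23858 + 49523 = 73381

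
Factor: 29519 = 7^1*4217^1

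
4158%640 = 318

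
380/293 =1 + 87/293 = 1.30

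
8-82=-74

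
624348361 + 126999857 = 751348218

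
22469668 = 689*32612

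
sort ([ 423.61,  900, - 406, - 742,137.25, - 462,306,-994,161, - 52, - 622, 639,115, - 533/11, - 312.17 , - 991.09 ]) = [ - 994,  -  991.09, - 742, - 622, - 462, - 406, - 312.17,- 52, - 533/11, 115,137.25,161  ,  306,423.61,639,900] 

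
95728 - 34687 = 61041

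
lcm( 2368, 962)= 30784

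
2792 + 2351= 5143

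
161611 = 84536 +77075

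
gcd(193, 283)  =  1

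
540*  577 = 311580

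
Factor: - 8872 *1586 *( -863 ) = 2^4*13^1*61^1*863^1*1109^1 = 12143266096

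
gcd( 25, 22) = 1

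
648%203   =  39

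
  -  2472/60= - 206/5  =  - 41.20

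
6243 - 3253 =2990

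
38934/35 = 1112 + 2/5 = 1112.40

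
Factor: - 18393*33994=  - 625251642 = - 2^1*3^1*23^1*739^1*6131^1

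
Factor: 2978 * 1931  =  5750518 = 2^1*1489^1*1931^1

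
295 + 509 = 804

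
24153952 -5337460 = 18816492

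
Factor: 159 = 3^1*53^1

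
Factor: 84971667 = 3^1*11^1* 19^1 * 53^1 * 2557^1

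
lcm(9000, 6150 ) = 369000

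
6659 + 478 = 7137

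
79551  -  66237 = 13314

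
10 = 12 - 2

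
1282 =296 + 986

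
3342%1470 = 402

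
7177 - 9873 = -2696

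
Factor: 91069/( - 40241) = -11^1*17^1*487^1* 40241^( -1)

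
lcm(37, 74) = 74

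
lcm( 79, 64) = 5056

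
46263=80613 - 34350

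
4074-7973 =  - 3899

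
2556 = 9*284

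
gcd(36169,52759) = 7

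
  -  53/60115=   -  1+60062/60115 = - 0.00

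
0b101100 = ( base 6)112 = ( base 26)1i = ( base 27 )1H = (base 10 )44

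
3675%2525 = 1150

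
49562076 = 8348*5937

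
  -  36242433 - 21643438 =  -  57885871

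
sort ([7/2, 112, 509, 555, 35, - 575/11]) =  [ - 575/11, 7/2, 35,  112, 509, 555]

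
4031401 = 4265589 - 234188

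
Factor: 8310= 2^1*3^1*5^1 * 277^1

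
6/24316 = 3/12158= 0.00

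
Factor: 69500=2^2*5^3*139^1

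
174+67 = 241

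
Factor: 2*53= 106= 2^1 * 53^1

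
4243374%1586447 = 1070480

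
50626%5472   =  1378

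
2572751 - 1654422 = 918329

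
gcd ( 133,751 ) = 1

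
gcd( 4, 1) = 1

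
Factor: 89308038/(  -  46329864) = -14884673/7721644=- 2^ ( - 2) *7^( - 1)*17^1 * 101^1*8669^1*275773^( - 1) 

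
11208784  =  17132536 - 5923752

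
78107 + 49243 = 127350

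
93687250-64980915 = 28706335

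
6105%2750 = 605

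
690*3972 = 2740680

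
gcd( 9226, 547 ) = 1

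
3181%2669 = 512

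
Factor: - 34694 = -2^1*11^1 * 19^1*83^1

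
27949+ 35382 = 63331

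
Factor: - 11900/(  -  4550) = 34/13=2^1 * 13^(  -  1)*17^1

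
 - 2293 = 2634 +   -  4927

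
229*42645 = 9765705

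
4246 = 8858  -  4612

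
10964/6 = 1827 +1/3 = 1827.33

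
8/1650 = 4/825 = 0.00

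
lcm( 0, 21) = 0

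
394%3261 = 394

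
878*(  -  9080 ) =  - 7972240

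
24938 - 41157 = - 16219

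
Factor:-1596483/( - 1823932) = 2^( - 2 )*3^3 * 7^1*11^( - 1 )*8447^1*41453^( - 1 )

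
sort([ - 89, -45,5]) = [ - 89, - 45,5]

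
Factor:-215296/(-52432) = 2^4 * 29^1*113^( - 1 ) = 464/113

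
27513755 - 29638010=- 2124255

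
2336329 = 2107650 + 228679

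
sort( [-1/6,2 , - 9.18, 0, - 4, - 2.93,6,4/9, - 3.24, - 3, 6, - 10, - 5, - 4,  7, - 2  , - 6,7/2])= [ - 10, - 9.18, - 6, - 5, - 4, - 4,-3.24, - 3, - 2.93, - 2,  -  1/6, 0, 4/9,2, 7/2, 6, 6, 7]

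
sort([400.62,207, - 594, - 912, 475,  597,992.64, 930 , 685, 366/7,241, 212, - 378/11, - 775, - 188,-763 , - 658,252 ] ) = [  -  912, -775 ,-763, - 658, - 594,-188,  -  378/11, 366/7,207, 212,241,  252, 400.62, 475 , 597,685, 930 , 992.64]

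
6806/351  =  19 + 137/351 = 19.39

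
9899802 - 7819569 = 2080233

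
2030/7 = 290 = 290.00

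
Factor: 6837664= 2^5*157^1 *1361^1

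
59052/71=59052/71 = 831.72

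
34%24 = 10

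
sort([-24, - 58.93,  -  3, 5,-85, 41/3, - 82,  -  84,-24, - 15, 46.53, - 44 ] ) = [  -  85, - 84, - 82, - 58.93,  -  44, - 24,-24,-15, - 3, 5,  41/3,46.53]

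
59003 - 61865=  - 2862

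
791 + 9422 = 10213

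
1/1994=1/1994 = 0.00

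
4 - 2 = 2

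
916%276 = 88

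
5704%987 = 769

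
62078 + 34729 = 96807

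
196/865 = 196/865 =0.23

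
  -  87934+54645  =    -  33289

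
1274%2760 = 1274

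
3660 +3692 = 7352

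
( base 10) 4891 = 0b1001100011011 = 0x131b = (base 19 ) da8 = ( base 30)5D1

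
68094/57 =22698/19  =  1194.63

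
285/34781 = 285/34781= 0.01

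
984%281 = 141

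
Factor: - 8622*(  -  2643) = 2^1*3^3 * 479^1*881^1 = 22787946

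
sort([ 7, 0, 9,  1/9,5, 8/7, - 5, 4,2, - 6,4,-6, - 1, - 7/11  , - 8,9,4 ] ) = [ - 8,  -  6 ,  -  6, - 5, - 1,-7/11,0,  1/9,8/7,2,4,4,4, 5,7, 9,9]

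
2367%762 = 81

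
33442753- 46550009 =-13107256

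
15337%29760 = 15337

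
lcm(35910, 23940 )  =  71820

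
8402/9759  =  8402/9759 = 0.86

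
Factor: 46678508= 2^2*383^1*30469^1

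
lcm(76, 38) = 76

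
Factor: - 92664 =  - 2^3*3^4*11^1 * 13^1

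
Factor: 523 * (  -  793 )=-414739 = -13^1*61^1*523^1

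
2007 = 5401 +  - 3394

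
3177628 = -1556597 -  - 4734225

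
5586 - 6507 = - 921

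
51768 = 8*6471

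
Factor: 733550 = 2^1 * 5^2*17^1 * 863^1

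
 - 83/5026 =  - 83/5026 = - 0.02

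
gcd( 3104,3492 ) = 388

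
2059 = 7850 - 5791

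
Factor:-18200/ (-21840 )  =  2^( - 1) * 3^(-1 )*5^1  =  5/6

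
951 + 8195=9146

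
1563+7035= 8598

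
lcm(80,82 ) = 3280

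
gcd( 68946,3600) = 6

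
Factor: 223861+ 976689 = 1200550 = 2^1*5^2*13^1 * 1847^1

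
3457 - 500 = 2957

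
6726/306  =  1121/51 = 21.98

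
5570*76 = 423320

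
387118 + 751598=1138716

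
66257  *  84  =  5565588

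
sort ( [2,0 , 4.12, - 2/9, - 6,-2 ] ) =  [ - 6, - 2, - 2/9,0,2, 4.12] 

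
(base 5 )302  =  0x4D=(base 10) 77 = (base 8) 115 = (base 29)2j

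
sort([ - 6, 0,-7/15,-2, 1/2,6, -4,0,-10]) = [  -  10,-6,-4, - 2,-7/15  ,  0,0 , 1/2,6]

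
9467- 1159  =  8308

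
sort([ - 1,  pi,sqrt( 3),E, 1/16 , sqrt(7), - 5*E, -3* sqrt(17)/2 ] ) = [ - 5*E, - 3*sqrt( 17 ) /2, - 1, 1/16, sqrt(3), sqrt ( 7),E,pi ] 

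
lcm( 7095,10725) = 461175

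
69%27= 15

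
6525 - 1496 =5029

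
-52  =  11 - 63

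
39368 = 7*5624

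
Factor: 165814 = 2^1*11^1 * 7537^1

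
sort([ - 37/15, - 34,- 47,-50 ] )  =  [ - 50,  -  47,-34, - 37/15]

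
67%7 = 4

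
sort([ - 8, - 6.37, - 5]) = [ - 8,-6.37, - 5]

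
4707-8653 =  - 3946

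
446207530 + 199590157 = 645797687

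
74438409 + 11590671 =86029080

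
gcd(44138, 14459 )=761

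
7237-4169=3068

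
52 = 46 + 6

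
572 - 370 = 202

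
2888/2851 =1 + 37/2851= 1.01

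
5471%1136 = 927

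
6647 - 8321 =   -  1674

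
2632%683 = 583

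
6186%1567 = 1485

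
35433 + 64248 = 99681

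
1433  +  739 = 2172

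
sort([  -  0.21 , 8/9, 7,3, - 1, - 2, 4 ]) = [ - 2, - 1 , - 0.21,8/9, 3, 4,7 ] 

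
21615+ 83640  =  105255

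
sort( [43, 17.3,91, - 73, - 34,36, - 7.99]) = [-73, - 34, - 7.99, 17.3, 36, 43,91] 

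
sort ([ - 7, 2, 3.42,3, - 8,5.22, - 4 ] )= [ - 8, - 7, -4, 2,3, 3.42, 5.22] 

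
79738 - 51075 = 28663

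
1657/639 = 1657/639= 2.59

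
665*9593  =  6379345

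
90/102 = 15/17 = 0.88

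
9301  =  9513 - 212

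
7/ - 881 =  - 1 + 874/881 = - 0.01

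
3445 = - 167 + 3612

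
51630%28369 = 23261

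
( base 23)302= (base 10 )1589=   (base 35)1ae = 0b11000110101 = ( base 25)2DE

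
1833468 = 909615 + 923853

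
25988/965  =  26 + 898/965 = 26.93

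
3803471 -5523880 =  - 1720409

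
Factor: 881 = 881^1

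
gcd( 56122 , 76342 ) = 2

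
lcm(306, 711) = 24174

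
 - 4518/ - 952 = 4 + 355/476 = 4.75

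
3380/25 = 676/5 = 135.20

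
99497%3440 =3177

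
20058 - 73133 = - 53075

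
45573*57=2597661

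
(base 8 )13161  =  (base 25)94k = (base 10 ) 5745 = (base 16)1671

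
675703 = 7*96529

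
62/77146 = 31/38573 = 0.00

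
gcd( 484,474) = 2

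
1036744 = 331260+705484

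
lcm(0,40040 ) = 0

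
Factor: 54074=2^1*19^1*1423^1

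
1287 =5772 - 4485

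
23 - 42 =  - 19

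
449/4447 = 449/4447 = 0.10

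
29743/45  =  660 + 43/45  =  660.96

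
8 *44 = 352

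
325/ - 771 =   -  325/771 = - 0.42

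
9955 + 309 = 10264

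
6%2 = 0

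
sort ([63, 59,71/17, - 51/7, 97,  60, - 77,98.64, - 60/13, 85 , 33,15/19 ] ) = [ - 77, - 51/7, - 60/13,15/19,71/17,33,  59,  60, 63,85,97, 98.64]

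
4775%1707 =1361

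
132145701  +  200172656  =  332318357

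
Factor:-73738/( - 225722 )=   229/701 = 229^1*701^ ( - 1)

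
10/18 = 5/9 = 0.56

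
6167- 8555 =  - 2388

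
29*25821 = 748809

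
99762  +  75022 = 174784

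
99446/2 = 49723 = 49723.00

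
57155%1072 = 339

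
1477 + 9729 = 11206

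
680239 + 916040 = 1596279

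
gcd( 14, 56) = 14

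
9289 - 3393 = 5896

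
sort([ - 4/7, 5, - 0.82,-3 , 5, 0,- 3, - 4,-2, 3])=[ - 4, - 3,  -  3,-2, - 0.82 ,-4/7,0, 3, 5, 5]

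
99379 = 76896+22483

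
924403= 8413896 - 7489493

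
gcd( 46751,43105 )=1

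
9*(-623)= - 5607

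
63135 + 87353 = 150488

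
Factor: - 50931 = -3^2 * 5659^1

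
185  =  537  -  352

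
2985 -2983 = 2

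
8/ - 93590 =-1 + 46791/46795 = - 0.00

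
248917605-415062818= - 166145213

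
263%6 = 5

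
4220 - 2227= 1993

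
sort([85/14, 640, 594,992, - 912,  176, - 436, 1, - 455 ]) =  [ - 912, -455, - 436, 1,85/14, 176,594,640, 992] 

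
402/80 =5+1/40 = 5.03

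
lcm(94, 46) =2162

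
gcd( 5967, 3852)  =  9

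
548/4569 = 548/4569 = 0.12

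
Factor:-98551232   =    -  2^6 * 13^1*31^1 *3821^1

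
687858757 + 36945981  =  724804738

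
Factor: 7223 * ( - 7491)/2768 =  -2^( - 4 ) * 3^1*11^1 * 31^1*173^(- 1)* 227^1 * 233^1  =  - 54107493/2768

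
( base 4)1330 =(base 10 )124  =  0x7C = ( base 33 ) 3P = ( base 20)64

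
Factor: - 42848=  - 2^5*13^1*103^1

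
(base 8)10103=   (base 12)24AB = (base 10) 4163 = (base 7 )15065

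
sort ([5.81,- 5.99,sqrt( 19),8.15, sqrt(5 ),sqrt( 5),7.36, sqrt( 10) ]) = [ - 5.99, sqrt ( 5 ),sqrt (5 ),sqrt(10 ), sqrt( 19),5.81, 7.36,8.15]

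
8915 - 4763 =4152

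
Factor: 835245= 3^3*5^1*23^1* 269^1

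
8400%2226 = 1722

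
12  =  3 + 9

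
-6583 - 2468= - 9051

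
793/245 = 3  +  58/245 = 3.24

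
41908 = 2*20954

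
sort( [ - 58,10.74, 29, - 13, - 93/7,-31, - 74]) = [ - 74, - 58,-31, - 93/7, - 13,10.74, 29]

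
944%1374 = 944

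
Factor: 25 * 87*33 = 3^2 * 5^2*11^1 *29^1 = 71775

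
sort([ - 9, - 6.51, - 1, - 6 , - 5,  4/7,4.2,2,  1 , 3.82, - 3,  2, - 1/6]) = [ - 9, - 6.51,-6, - 5 , - 3 , - 1,-1/6,4/7,1, 2,  2, 3.82,4.2 ] 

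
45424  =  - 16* ( - 2839)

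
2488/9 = 276 + 4/9 = 276.44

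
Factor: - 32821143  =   - 3^1*1097^1*9973^1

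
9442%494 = 56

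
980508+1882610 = 2863118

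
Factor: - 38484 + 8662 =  - 29822 = -2^1*13^1*31^1*37^1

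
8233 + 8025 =16258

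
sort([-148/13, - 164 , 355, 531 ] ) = [-164, - 148/13, 355 , 531]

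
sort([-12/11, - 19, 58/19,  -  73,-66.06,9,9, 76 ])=[  -  73,  -  66.06,-19,-12/11, 58/19, 9, 9, 76 ] 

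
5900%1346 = 516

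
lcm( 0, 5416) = 0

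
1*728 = 728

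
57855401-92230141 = - 34374740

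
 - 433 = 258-691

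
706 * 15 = 10590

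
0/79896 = 0 = 0.00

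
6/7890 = 1/1315=0.00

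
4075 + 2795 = 6870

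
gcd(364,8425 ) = 1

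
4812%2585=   2227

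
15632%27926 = 15632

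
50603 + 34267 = 84870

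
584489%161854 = 98927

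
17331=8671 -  - 8660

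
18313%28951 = 18313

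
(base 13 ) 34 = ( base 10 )43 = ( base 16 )2B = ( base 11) 3A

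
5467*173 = 945791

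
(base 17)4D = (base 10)81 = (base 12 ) 69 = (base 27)30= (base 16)51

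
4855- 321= 4534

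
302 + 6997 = 7299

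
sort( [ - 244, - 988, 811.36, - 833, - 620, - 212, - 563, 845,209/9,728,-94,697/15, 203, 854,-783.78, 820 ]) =[ - 988, - 833, - 783.78 , - 620, - 563, -244, -212, - 94, 209/9, 697/15, 203, 728, 811.36,820,  845 , 854 ] 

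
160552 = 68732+91820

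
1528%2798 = 1528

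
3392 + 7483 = 10875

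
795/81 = 265/27= 9.81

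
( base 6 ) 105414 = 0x2332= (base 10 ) 9010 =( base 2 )10001100110010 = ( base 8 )21462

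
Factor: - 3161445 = -3^1*5^1*7^1*30109^1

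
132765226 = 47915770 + 84849456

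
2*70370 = 140740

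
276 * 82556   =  22785456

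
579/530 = 579/530 = 1.09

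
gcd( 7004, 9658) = 2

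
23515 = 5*4703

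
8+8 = 16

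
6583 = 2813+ 3770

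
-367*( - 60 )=22020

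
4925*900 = 4432500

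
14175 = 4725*3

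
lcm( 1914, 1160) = 38280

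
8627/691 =8627/691 = 12.48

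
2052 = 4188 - 2136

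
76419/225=8491/25 = 339.64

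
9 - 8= 1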